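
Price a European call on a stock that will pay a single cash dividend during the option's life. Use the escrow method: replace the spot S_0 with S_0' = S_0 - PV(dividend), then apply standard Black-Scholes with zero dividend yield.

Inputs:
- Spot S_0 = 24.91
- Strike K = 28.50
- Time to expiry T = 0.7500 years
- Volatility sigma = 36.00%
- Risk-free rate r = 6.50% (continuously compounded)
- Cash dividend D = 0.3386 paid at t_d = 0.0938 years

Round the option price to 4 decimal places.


PV(D) = D * exp(-r * t_d) = 0.3386 * 0.99392155 = 0.33654184
S_0' = S_0 - PV(D) = 24.9100 - 0.33654184 = 24.57345816
d1 = (ln(S_0'/K) + (r + sigma^2/2)*T) / (sigma*sqrt(T)) = -0.16322065
d2 = d1 - sigma*sqrt(T) = -0.47498980
exp(-rT) = 0.95241920
N(d1) = 0.43517235; N(d2) = 0.31739712
C = S_0' * N(d1) - K * exp(-rT) * N(d2) = 24.57345816 * 0.43517235 - 28.5000 * 0.95241920 * 0.31739712 = 2.0783

Answer: Price = 2.0783


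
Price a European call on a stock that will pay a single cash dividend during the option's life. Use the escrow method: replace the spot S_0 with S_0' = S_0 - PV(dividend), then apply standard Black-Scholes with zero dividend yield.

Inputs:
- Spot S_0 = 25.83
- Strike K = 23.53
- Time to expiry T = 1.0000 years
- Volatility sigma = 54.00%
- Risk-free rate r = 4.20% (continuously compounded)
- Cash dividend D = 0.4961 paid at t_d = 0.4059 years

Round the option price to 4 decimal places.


PV(D) = D * exp(-r * t_d) = 0.4961 * 0.98309669 = 0.48771427
S_0' = S_0 - PV(D) = 25.8300 - 0.48771427 = 25.34228573
d1 = (ln(S_0'/K) + (r + sigma^2/2)*T) / (sigma*sqrt(T)) = 0.48518180
d2 = d1 - sigma*sqrt(T) = -0.05481820
exp(-rT) = 0.95886978
N(d1) = 0.68622630; N(d2) = 0.47814165
C = S_0' * N(d1) - K * exp(-rT) * N(d2) = 25.34228573 * 0.68622630 - 23.5300 * 0.95886978 * 0.47814165 = 6.6026

Answer: Price = 6.6026


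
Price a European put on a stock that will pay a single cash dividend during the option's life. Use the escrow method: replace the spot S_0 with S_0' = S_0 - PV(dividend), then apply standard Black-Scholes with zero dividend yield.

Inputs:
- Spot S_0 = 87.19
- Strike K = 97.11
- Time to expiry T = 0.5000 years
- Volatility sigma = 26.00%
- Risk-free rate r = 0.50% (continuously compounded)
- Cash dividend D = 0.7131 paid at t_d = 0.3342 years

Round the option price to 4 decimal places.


PV(D) = D * exp(-r * t_d) = 0.7131 * 0.99833040 = 0.71190940
S_0' = S_0 - PV(D) = 87.1900 - 0.71190940 = 86.47809060
d1 = (ln(S_0'/K) + (r + sigma^2/2)*T) / (sigma*sqrt(T)) = -0.52518051
d2 = d1 - sigma*sqrt(T) = -0.70902828
exp(-rT) = 0.99750312
N(-d1) = 0.70027115; N(-d2) = 0.76084654
P = K * exp(-rT) * N(-d2) - S_0' * N(-d1) = 97.1100 * 0.99750312 * 0.76084654 - 86.47809060 * 0.70027115 = 13.1432

Answer: Price = 13.1432


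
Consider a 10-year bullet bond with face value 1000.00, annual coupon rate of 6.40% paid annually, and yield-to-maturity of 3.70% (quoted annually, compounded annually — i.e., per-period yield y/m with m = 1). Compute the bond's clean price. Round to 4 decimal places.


Answer: Price = 1222.3017

Derivation:
Coupon per period c = face * coupon_rate / m = 64.000000
Periods per year m = 1; per-period yield y/m = 0.037000
Number of cashflows N = 10
Cashflows (t years, CF_t, discount factor 1/(1+y/m)^(m*t), PV):
  t = 1.0000: CF_t = 64.000000, DF = 0.964320, PV = 61.716490
  t = 2.0000: CF_t = 64.000000, DF = 0.929913, PV = 59.514455
  t = 3.0000: CF_t = 64.000000, DF = 0.896734, PV = 57.390988
  t = 4.0000: CF_t = 64.000000, DF = 0.864739, PV = 55.343287
  t = 5.0000: CF_t = 64.000000, DF = 0.833885, PV = 53.368647
  t = 6.0000: CF_t = 64.000000, DF = 0.804132, PV = 51.464462
  t = 7.0000: CF_t = 64.000000, DF = 0.775441, PV = 49.628218
  t = 8.0000: CF_t = 64.000000, DF = 0.747773, PV = 47.857491
  t = 9.0000: CF_t = 64.000000, DF = 0.721093, PV = 46.149943
  t = 10.0000: CF_t = 1064.000000, DF = 0.695364, PV = 739.867693
Price P = sum_t PV_t = 1222.301673


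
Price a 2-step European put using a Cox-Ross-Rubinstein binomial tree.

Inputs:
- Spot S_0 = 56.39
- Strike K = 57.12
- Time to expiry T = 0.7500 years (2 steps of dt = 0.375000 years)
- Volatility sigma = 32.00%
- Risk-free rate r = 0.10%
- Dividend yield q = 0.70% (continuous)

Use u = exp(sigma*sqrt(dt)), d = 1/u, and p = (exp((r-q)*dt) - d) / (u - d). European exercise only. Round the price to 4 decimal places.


dt = T/N = 0.375000
u = exp(sigma*sqrt(dt)) = 1.216477; d = 1/u = 0.822046
p = (exp((r-q)*dt) - d) / (u - d) = 0.445468
Discount per step: exp(-r*dt) = 0.999625
Stock lattice S(k, i) with i counting down-moves:
  k=0: S(0,0) = 56.3900
  k=1: S(1,0) = 68.5972; S(1,1) = 46.3552
  k=2: S(2,0) = 83.4469; S(2,1) = 56.3900; S(2,2) = 38.1061
Terminal payoffs V(N, i) = max(K - S_T, 0):
  V(2,0) = 0.000000; V(2,1) = 0.730000; V(2,2) = 19.013934
Backward induction: V(k, i) = exp(-r*dt) * [p * V(k+1, i) + (1-p) * V(k+1, i+1)].
  V(1,0) = exp(-r*dt) * [p*0.000000 + (1-p)*0.730000] = 0.404656
  V(1,1) = exp(-r*dt) * [p*0.730000 + (1-p)*19.013934] = 10.864945
  V(0,0) = exp(-r*dt) * [p*0.404656 + (1-p)*10.864945] = 6.202890

Answer: Price = V(0,0) = 6.2029


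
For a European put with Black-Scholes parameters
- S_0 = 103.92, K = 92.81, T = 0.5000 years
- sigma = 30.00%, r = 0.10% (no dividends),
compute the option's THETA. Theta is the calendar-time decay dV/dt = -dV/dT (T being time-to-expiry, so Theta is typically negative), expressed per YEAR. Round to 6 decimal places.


d1 = 0.6414258939; d2 = 0.4292938595
phi(d1) = 0.3247654265; exp(-qT) = 1.0000000000; exp(-rT) = 0.9995001250
Theta = -S*exp(-qT)*phi(d1)*sigma/(2*sqrt(T)) + r*K*exp(-rT)*N(-d2) - q*S*exp(-qT)*N(-d1)
N(-d1) = 0.2606230070; N(-d2) = 0.3338546925; sqrt(T) = 0.7071067812
Term 1 = -103.9200 * 1.0000000000 * 0.3247654265 * 0.3000 / (2 * 0.7071067812) = -7.1593762115
Term 2 = 0.0010 * 92.8100 * 0.9995001250 * 0.3338546925 = 0.0309695654
Term 3 = 0 (no dividend yield, q = 0)
Theta = -7.1593762115 + (0.0309695654) + (0.0000000000) = -7.128407

Answer: Theta = -7.128407


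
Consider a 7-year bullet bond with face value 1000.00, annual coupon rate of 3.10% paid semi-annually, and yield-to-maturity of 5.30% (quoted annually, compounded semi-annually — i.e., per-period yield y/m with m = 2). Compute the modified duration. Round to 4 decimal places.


Coupon per period c = face * coupon_rate / m = 15.500000
Periods per year m = 2; per-period yield y/m = 0.026500
Number of cashflows N = 14
Cashflows (t years, CF_t, discount factor 1/(1+y/m)^(m*t), PV):
  t = 0.5000: CF_t = 15.500000, DF = 0.974184, PV = 15.099854
  t = 1.0000: CF_t = 15.500000, DF = 0.949035, PV = 14.710038
  t = 1.5000: CF_t = 15.500000, DF = 0.924535, PV = 14.330285
  t = 2.0000: CF_t = 15.500000, DF = 0.900667, PV = 13.960336
  t = 2.5000: CF_t = 15.500000, DF = 0.877415, PV = 13.599938
  t = 3.0000: CF_t = 15.500000, DF = 0.854764, PV = 13.248844
  t = 3.5000: CF_t = 15.500000, DF = 0.832698, PV = 12.906813
  t = 4.0000: CF_t = 15.500000, DF = 0.811201, PV = 12.573612
  t = 4.5000: CF_t = 15.500000, DF = 0.790259, PV = 12.249014
  t = 5.0000: CF_t = 15.500000, DF = 0.769858, PV = 11.932794
  t = 5.5000: CF_t = 15.500000, DF = 0.749983, PV = 11.624739
  t = 6.0000: CF_t = 15.500000, DF = 0.730622, PV = 11.324636
  t = 6.5000: CF_t = 15.500000, DF = 0.711760, PV = 11.032281
  t = 7.0000: CF_t = 1015.500000, DF = 0.693385, PV = 704.132801
Price P = sum_t PV_t = 872.725985
First compute Macaulay numerator sum_t t * PV_t:
  t * PV_t at t = 0.5000: 7.549927
  t * PV_t at t = 1.0000: 14.710038
  t * PV_t at t = 1.5000: 21.495428
  t * PV_t at t = 2.0000: 27.920673
  t * PV_t at t = 2.5000: 33.999845
  t * PV_t at t = 3.0000: 39.746531
  t * PV_t at t = 3.5000: 45.173846
  t * PV_t at t = 4.0000: 50.294450
  t * PV_t at t = 4.5000: 55.120561
  t * PV_t at t = 5.0000: 59.663972
  t * PV_t at t = 5.5000: 63.936064
  t * PV_t at t = 6.0000: 67.947816
  t * PV_t at t = 6.5000: 71.709824
  t * PV_t at t = 7.0000: 4928.929608
Macaulay duration D = 5488.198583 / 872.725985 = 6.288570
Modified duration = D / (1 + y/m) = 6.288570 / (1 + 0.026500) = 6.126225

Answer: Modified duration = 6.1262


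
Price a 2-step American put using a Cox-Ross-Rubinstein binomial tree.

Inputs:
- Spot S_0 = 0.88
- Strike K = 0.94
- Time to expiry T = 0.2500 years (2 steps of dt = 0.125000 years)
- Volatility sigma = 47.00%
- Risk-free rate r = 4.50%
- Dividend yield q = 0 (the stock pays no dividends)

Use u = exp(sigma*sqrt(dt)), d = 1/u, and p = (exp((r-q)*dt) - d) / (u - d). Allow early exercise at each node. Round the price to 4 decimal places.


Answer: Price = V(0,0) = 0.1164

Derivation:
dt = T/N = 0.125000
u = exp(sigma*sqrt(dt)) = 1.180774; d = 1/u = 0.846902
p = (exp((r-q)*dt) - d) / (u - d) = 0.475448
Discount per step: exp(-r*dt) = 0.994391
Stock lattice S(k, i) with i counting down-moves:
  k=0: S(0,0) = 0.8800
  k=1: S(1,0) = 1.0391; S(1,1) = 0.7453
  k=2: S(2,0) = 1.2269; S(2,1) = 0.8800; S(2,2) = 0.6312
Terminal payoffs V(N, i) = max(K - S_T, 0):
  V(2,0) = 0.000000; V(2,1) = 0.060000; V(2,2) = 0.308826
Backward induction: V(k, i) = exp(-r*dt) * [p * V(k+1, i) + (1-p) * V(k+1, i+1)]; then take max(V_cont, immediate exercise) for American.
  V(1,0) = exp(-r*dt) * [p*0.000000 + (1-p)*0.060000] = 0.031297; exercise = 0.000000; V(1,0) = max -> 0.031297
  V(1,1) = exp(-r*dt) * [p*0.060000 + (1-p)*0.308826] = 0.189453; exercise = 0.194726; V(1,1) = max -> 0.194726
  V(0,0) = exp(-r*dt) * [p*0.031297 + (1-p)*0.194726] = 0.116367; exercise = 0.060000; V(0,0) = max -> 0.116367


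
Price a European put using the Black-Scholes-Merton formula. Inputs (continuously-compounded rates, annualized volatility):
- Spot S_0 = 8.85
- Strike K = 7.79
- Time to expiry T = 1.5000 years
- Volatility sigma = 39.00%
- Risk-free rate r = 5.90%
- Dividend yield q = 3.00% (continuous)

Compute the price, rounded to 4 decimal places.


Answer: Price = 0.8976

Derivation:
d1 = (ln(S/K) + (r - q + 0.5*sigma^2) * T) / (sigma * sqrt(T)) = 0.59698796
d2 = d1 - sigma * sqrt(T) = 0.11933746
exp(-rT) = 0.91530311; exp(-qT) = 0.95599748
P = K * exp(-rT) * N(-d2) - S_0 * exp(-qT) * N(-d1)
N(-d1) = 0.27525771; N(-d2) = 0.45250400
P = 7.7900 * 0.91530311 * 0.45250400 - 8.8500 * 0.95599748 * 0.27525771 = 0.8976


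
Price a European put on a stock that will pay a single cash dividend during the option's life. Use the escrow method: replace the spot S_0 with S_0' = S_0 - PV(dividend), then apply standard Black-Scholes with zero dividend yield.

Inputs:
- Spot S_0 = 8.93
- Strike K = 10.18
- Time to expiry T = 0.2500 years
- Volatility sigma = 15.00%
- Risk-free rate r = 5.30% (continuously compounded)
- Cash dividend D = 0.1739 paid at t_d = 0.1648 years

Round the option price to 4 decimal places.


PV(D) = D * exp(-r * t_d) = 0.1739 * 0.99130363 = 0.17238770
S_0' = S_0 - PV(D) = 8.9300 - 0.17238770 = 8.75761230
d1 = (ln(S_0'/K) + (r + sigma^2/2)*T) / (sigma*sqrt(T)) = -1.79252283
d2 = d1 - sigma*sqrt(T) = -1.86752283
exp(-rT) = 0.98683739
N(-d1) = 0.96347537; N(-d2) = 0.96908569
P = K * exp(-rT) * N(-d2) - S_0' * N(-d1) = 10.1800 * 0.98683739 * 0.96908569 - 8.75761230 * 0.96347537 = 1.2977

Answer: Price = 1.2977


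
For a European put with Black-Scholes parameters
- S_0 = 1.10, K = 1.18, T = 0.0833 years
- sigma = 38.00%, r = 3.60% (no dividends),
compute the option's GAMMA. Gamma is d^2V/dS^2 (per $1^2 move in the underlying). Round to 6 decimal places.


Answer: Gamma = 2.830189

Derivation:
d1 = -0.5579340457; d2 = -0.6676086554
phi(d1) = 0.3414398559; exp(-qT) = 1.0000000000; exp(-rT) = 0.9970056919
Gamma = exp(-qT) * phi(d1) / (S * sigma * sqrt(T)) = 1.0000000000 * 0.3414398559 / (1.1000 * 0.3800 * 0.2886173938) = 2.830189


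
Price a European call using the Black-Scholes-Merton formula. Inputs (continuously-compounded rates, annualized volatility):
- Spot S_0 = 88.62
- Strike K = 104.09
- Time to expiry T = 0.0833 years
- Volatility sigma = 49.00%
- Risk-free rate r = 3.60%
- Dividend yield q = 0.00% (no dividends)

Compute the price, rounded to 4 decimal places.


Answer: Price = 0.8992

Derivation:
d1 = (ln(S/K) + (r - q + 0.5*sigma^2) * T) / (sigma * sqrt(T)) = -1.04579791
d2 = d1 - sigma * sqrt(T) = -1.18722043
exp(-rT) = 0.99700569; exp(-qT) = 1.00000000
C = S_0 * exp(-qT) * N(d1) - K * exp(-rT) * N(d2)
N(d1) = 0.14782717; N(d2) = 0.11757034
C = 88.6200 * 1.00000000 * 0.14782717 - 104.0900 * 0.99700569 * 0.11757034 = 0.8992


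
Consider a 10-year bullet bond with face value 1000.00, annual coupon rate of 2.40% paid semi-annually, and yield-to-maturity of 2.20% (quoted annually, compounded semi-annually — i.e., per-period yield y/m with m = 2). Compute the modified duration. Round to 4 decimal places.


Coupon per period c = face * coupon_rate / m = 12.000000
Periods per year m = 2; per-period yield y/m = 0.011000
Number of cashflows N = 20
Cashflows (t years, CF_t, discount factor 1/(1+y/m)^(m*t), PV):
  t = 0.5000: CF_t = 12.000000, DF = 0.989120, PV = 11.869436
  t = 1.0000: CF_t = 12.000000, DF = 0.978358, PV = 11.740293
  t = 1.5000: CF_t = 12.000000, DF = 0.967713, PV = 11.612555
  t = 2.0000: CF_t = 12.000000, DF = 0.957184, PV = 11.486207
  t = 2.5000: CF_t = 12.000000, DF = 0.946769, PV = 11.361233
  t = 3.0000: CF_t = 12.000000, DF = 0.936468, PV = 11.237619
  t = 3.5000: CF_t = 12.000000, DF = 0.926279, PV = 11.115350
  t = 4.0000: CF_t = 12.000000, DF = 0.916201, PV = 10.994412
  t = 4.5000: CF_t = 12.000000, DF = 0.906232, PV = 10.874789
  t = 5.0000: CF_t = 12.000000, DF = 0.896372, PV = 10.756468
  t = 5.5000: CF_t = 12.000000, DF = 0.886620, PV = 10.639434
  t = 6.0000: CF_t = 12.000000, DF = 0.876973, PV = 10.523674
  t = 6.5000: CF_t = 12.000000, DF = 0.867431, PV = 10.409173
  t = 7.0000: CF_t = 12.000000, DF = 0.857993, PV = 10.295918
  t = 7.5000: CF_t = 12.000000, DF = 0.848658, PV = 10.183895
  t = 8.0000: CF_t = 12.000000, DF = 0.839424, PV = 10.073091
  t = 8.5000: CF_t = 12.000000, DF = 0.830291, PV = 9.963493
  t = 9.0000: CF_t = 12.000000, DF = 0.821257, PV = 9.855087
  t = 9.5000: CF_t = 12.000000, DF = 0.812322, PV = 9.747860
  t = 10.0000: CF_t = 1012.000000, DF = 0.803483, PV = 813.125162
Price P = sum_t PV_t = 1017.865149
First compute Macaulay numerator sum_t t * PV_t:
  t * PV_t at t = 0.5000: 5.934718
  t * PV_t at t = 1.0000: 11.740293
  t * PV_t at t = 1.5000: 17.418832
  t * PV_t at t = 2.0000: 22.972413
  t * PV_t at t = 2.5000: 28.403083
  t * PV_t at t = 3.0000: 33.712858
  t * PV_t at t = 3.5000: 38.903726
  t * PV_t at t = 4.0000: 43.977647
  t * PV_t at t = 4.5000: 48.936551
  t * PV_t at t = 5.0000: 53.782340
  t * PV_t at t = 5.5000: 58.516888
  t * PV_t at t = 6.0000: 63.142043
  t * PV_t at t = 6.5000: 67.659624
  t * PV_t at t = 7.0000: 72.071425
  t * PV_t at t = 7.5000: 76.379212
  t * PV_t at t = 8.0000: 80.584728
  t * PV_t at t = 8.5000: 84.689687
  t * PV_t at t = 9.0000: 88.695779
  t * PV_t at t = 9.5000: 92.604671
  t * PV_t at t = 10.0000: 8131.251625
Macaulay duration D = 9121.378145 / 1017.865149 = 8.961283
Modified duration = D / (1 + y/m) = 8.961283 / (1 + 0.011000) = 8.863782

Answer: Modified duration = 8.8638


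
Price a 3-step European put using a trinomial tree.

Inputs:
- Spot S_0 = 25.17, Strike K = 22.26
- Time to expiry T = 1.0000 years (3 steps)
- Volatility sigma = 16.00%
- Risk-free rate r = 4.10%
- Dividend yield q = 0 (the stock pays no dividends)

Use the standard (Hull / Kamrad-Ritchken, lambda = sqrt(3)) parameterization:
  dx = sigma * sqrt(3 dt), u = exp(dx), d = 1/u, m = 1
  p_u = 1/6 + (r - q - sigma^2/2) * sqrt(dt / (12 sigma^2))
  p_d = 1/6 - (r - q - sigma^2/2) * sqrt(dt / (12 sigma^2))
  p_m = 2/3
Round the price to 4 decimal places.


dt = T/N = 0.333333; dx = sigma*sqrt(3*dt) = 0.160000
u = exp(dx) = 1.173511; d = 1/u = 0.852144
p_u = 0.196042, p_m = 0.666667, p_d = 0.137292
Discount per step: exp(-r*dt) = 0.986426
Stock lattice S(k, j) with j the centered position index:
  k=0: S(0,+0) = 25.1700
  k=1: S(1,-1) = 21.4485; S(1,+0) = 25.1700; S(1,+1) = 29.5373
  k=2: S(2,-2) = 18.2772; S(2,-1) = 21.4485; S(2,+0) = 25.1700; S(2,+1) = 29.5373; S(2,+2) = 34.6623
  k=3: S(3,-3) = 15.5748; S(3,-2) = 18.2772; S(3,-1) = 21.4485; S(3,+0) = 25.1700; S(3,+1) = 29.5373; S(3,+2) = 34.6623; S(3,+3) = 40.6766
Terminal payoffs V(N, j) = max(K - S_T, 0):
  V(3,-3) = 6.685222; V(3,-2) = 3.982829; V(3,-1) = 0.811541; V(3,+0) = 0.000000; V(3,+1) = 0.000000; V(3,+2) = 0.000000; V(3,+3) = 0.000000
Backward induction: V(k, j) = exp(-r*dt) * [p_u * V(k+1, j+1) + p_m * V(k+1, j) + p_d * V(k+1, j-1)]
  V(2,-2) = exp(-r*dt) * [p_u*0.811541 + p_m*3.982829 + p_d*6.685222] = 3.681481
  V(2,-1) = exp(-r*dt) * [p_u*0.000000 + p_m*0.811541 + p_d*3.982829] = 1.073070
  V(2,+0) = exp(-r*dt) * [p_u*0.000000 + p_m*0.000000 + p_d*0.811541] = 0.109905
  V(2,+1) = exp(-r*dt) * [p_u*0.000000 + p_m*0.000000 + p_d*0.000000] = 0.000000
  V(2,+2) = exp(-r*dt) * [p_u*0.000000 + p_m*0.000000 + p_d*0.000000] = 0.000000
  V(1,-1) = exp(-r*dt) * [p_u*0.109905 + p_m*1.073070 + p_d*3.681481] = 1.225500
  V(1,+0) = exp(-r*dt) * [p_u*0.000000 + p_m*0.109905 + p_d*1.073070] = 0.217600
  V(1,+1) = exp(-r*dt) * [p_u*0.000000 + p_m*0.000000 + p_d*0.109905] = 0.014884
  V(0,+0) = exp(-r*dt) * [p_u*0.014884 + p_m*0.217600 + p_d*1.225500] = 0.311943

Answer: Price = V(0,0) = 0.3119


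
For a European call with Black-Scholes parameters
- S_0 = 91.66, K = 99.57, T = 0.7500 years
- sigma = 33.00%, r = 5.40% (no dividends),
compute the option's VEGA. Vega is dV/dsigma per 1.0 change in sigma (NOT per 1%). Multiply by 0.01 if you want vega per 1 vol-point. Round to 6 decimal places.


d1 = -0.0050293693; d2 = -0.2908177525
phi(d1) = 0.3989372349; exp(-qT) = 1.0000000000; exp(-rT) = 0.9603091645
Vega = S * exp(-qT) * phi(d1) * sqrt(T) = 91.6600 * 1.0000000000 * 0.3989372349 * 0.8660254038 = 31.667593

Answer: Vega = 31.667593


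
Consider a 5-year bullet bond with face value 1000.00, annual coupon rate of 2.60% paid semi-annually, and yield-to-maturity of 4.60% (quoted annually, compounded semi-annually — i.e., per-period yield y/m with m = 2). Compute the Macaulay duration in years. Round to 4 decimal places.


Answer: Macaulay duration = 4.7044 years

Derivation:
Coupon per period c = face * coupon_rate / m = 13.000000
Periods per year m = 2; per-period yield y/m = 0.023000
Number of cashflows N = 10
Cashflows (t years, CF_t, discount factor 1/(1+y/m)^(m*t), PV):
  t = 0.5000: CF_t = 13.000000, DF = 0.977517, PV = 12.707722
  t = 1.0000: CF_t = 13.000000, DF = 0.955540, PV = 12.422016
  t = 1.5000: CF_t = 13.000000, DF = 0.934056, PV = 12.142733
  t = 2.0000: CF_t = 13.000000, DF = 0.913056, PV = 11.869729
  t = 2.5000: CF_t = 13.000000, DF = 0.892528, PV = 11.602864
  t = 3.0000: CF_t = 13.000000, DF = 0.872461, PV = 11.341998
  t = 3.5000: CF_t = 13.000000, DF = 0.852846, PV = 11.086997
  t = 4.0000: CF_t = 13.000000, DF = 0.833671, PV = 10.837729
  t = 4.5000: CF_t = 13.000000, DF = 0.814928, PV = 10.594065
  t = 5.0000: CF_t = 1013.000000, DF = 0.796606, PV = 806.962045
Price P = sum_t PV_t = 911.567898
Macaulay numerator sum_t t * PV_t:
  t * PV_t at t = 0.5000: 6.353861
  t * PV_t at t = 1.0000: 12.422016
  t * PV_t at t = 1.5000: 18.214100
  t * PV_t at t = 2.0000: 23.739459
  t * PV_t at t = 2.5000: 29.007159
  t * PV_t at t = 3.0000: 34.025993
  t * PV_t at t = 3.5000: 38.804488
  t * PV_t at t = 4.0000: 43.350916
  t * PV_t at t = 4.5000: 47.673294
  t * PV_t at t = 5.0000: 4034.810223
Macaulay duration D = (sum_t t * PV_t) / P = 4288.401509 / 911.567898 = 4.704424


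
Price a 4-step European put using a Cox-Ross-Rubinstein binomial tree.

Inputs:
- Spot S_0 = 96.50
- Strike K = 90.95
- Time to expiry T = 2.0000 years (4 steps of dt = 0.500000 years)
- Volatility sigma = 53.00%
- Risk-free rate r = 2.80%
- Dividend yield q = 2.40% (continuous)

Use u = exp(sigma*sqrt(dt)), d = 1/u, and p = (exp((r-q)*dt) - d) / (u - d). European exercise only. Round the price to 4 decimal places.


dt = T/N = 0.500000
u = exp(sigma*sqrt(dt)) = 1.454652; d = 1/u = 0.687450
p = (exp((r-q)*dt) - d) / (u - d) = 0.409999
Discount per step: exp(-r*dt) = 0.986098
Stock lattice S(k, i) with i counting down-moves:
  k=0: S(0,0) = 96.5000
  k=1: S(1,0) = 140.3739; S(1,1) = 66.3389
  k=2: S(2,0) = 204.1952; S(2,1) = 96.5000; S(2,2) = 45.6047
  k=3: S(3,0) = 297.0329; S(3,1) = 140.3739; S(3,2) = 66.3389; S(3,3) = 31.3509
  k=4: S(4,0) = 432.0794; S(4,1) = 204.1952; S(4,2) = 96.5000; S(4,3) = 45.6047; S(4,4) = 21.5522
Terminal payoffs V(N, i) = max(K - S_T, 0):
  V(4,0) = 0.000000; V(4,1) = 0.000000; V(4,2) = 0.000000; V(4,3) = 45.345344; V(4,4) = 69.397827
Backward induction: V(k, i) = exp(-r*dt) * [p * V(k+1, i) + (1-p) * V(k+1, i+1)].
  V(3,0) = exp(-r*dt) * [p*0.000000 + (1-p)*0.000000] = 0.000000
  V(3,1) = exp(-r*dt) * [p*0.000000 + (1-p)*0.000000] = 0.000000
  V(3,2) = exp(-r*dt) * [p*0.000000 + (1-p)*45.345344] = 26.381844
  V(3,3) = exp(-r*dt) * [p*45.345344 + (1-p)*69.397827] = 58.708626
  V(2,0) = exp(-r*dt) * [p*0.000000 + (1-p)*0.000000] = 0.000000
  V(2,1) = exp(-r*dt) * [p*0.000000 + (1-p)*26.381844] = 15.348912
  V(2,2) = exp(-r*dt) * [p*26.381844 + (1-p)*58.708626] = 44.822739
  V(1,0) = exp(-r*dt) * [p*0.000000 + (1-p)*15.348912] = 8.929971
  V(1,1) = exp(-r*dt) * [p*15.348912 + (1-p)*44.822739] = 32.283347
  V(0,0) = exp(-r*dt) * [p*8.929971 + (1-p)*32.283347] = 22.392777

Answer: Price = V(0,0) = 22.3928


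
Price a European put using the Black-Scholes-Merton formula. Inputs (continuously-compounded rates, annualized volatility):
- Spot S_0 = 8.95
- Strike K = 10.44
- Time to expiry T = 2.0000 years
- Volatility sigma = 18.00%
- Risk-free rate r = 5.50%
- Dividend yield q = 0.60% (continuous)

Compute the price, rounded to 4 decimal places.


Answer: Price = 1.1981

Derivation:
d1 = (ln(S/K) + (r - q + 0.5*sigma^2) * T) / (sigma * sqrt(T)) = -0.09267440
d2 = d1 - sigma * sqrt(T) = -0.34723284
exp(-rT) = 0.89583414; exp(-qT) = 0.98807171
P = K * exp(-rT) * N(-d2) - S_0 * exp(-qT) * N(-d1)
N(-d1) = 0.53691888; N(-d2) = 0.63579180
P = 10.4400 * 0.89583414 * 0.63579180 - 8.9500 * 0.98807171 * 0.53691888 = 1.1981


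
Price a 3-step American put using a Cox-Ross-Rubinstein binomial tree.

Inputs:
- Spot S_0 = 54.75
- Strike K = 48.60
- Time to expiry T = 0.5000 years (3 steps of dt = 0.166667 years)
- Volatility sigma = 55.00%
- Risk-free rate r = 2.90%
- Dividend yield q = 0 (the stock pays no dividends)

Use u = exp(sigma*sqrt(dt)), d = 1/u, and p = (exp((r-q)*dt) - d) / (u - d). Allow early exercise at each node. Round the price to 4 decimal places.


Answer: Price = V(0,0) = 5.3159

Derivation:
dt = T/N = 0.166667
u = exp(sigma*sqrt(dt)) = 1.251742; d = 1/u = 0.798886
p = (exp((r-q)*dt) - d) / (u - d) = 0.454799
Discount per step: exp(-r*dt) = 0.995178
Stock lattice S(k, i) with i counting down-moves:
  k=0: S(0,0) = 54.7500
  k=1: S(1,0) = 68.5329; S(1,1) = 43.7390
  k=2: S(2,0) = 85.7855; S(2,1) = 54.7500; S(2,2) = 34.9425
  k=3: S(3,0) = 107.3814; S(3,1) = 68.5329; S(3,2) = 43.7390; S(3,3) = 27.9151
Terminal payoffs V(N, i) = max(K - S_T, 0):
  V(3,0) = 0.000000; V(3,1) = 0.000000; V(3,2) = 4.860971; V(3,3) = 20.684902
Backward induction: V(k, i) = exp(-r*dt) * [p * V(k+1, i) + (1-p) * V(k+1, i+1)]; then take max(V_cont, immediate exercise) for American.
  V(2,0) = exp(-r*dt) * [p*0.000000 + (1-p)*0.000000] = 0.000000; exercise = 0.000000; V(2,0) = max -> 0.000000
  V(2,1) = exp(-r*dt) * [p*0.000000 + (1-p)*4.860971] = 2.637426; exercise = 0.000000; V(2,1) = max -> 2.637426
  V(2,2) = exp(-r*dt) * [p*4.860971 + (1-p)*20.684902] = 13.423153; exercise = 13.657486; V(2,2) = max -> 13.657486
  V(1,0) = exp(-r*dt) * [p*0.000000 + (1-p)*2.637426] = 1.430993; exercise = 0.000000; V(1,0) = max -> 1.430993
  V(1,1) = exp(-r*dt) * [p*2.637426 + (1-p)*13.657486] = 8.603884; exercise = 4.860971; V(1,1) = max -> 8.603884
  V(0,0) = exp(-r*dt) * [p*1.430993 + (1-p)*8.603884] = 5.315902; exercise = 0.000000; V(0,0) = max -> 5.315902


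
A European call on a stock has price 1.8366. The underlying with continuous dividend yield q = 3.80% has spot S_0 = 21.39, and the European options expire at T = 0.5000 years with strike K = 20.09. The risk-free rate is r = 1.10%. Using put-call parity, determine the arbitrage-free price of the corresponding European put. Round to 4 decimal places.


Put-call parity: C - P = S_0 * exp(-qT) - K * exp(-rT).
S_0 * exp(-qT) = 21.3900 * 0.98117936 = 20.98742656
K * exp(-rT) = 20.0900 * 0.99451510 = 19.97980830
P = C - S*exp(-qT) + K*exp(-rT)
P = 1.8366 - 20.98742656 + 19.97980830 = 0.8290

Answer: Put price = 0.8290


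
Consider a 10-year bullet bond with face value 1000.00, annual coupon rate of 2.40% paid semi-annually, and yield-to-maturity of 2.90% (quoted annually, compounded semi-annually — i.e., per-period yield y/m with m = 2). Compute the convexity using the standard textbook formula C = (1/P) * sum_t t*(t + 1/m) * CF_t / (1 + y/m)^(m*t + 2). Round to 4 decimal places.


Coupon per period c = face * coupon_rate / m = 12.000000
Periods per year m = 2; per-period yield y/m = 0.014500
Number of cashflows N = 20
Cashflows (t years, CF_t, discount factor 1/(1+y/m)^(m*t), PV):
  t = 0.5000: CF_t = 12.000000, DF = 0.985707, PV = 11.828487
  t = 1.0000: CF_t = 12.000000, DF = 0.971619, PV = 11.659425
  t = 1.5000: CF_t = 12.000000, DF = 0.957732, PV = 11.492780
  t = 2.0000: CF_t = 12.000000, DF = 0.944043, PV = 11.328516
  t = 2.5000: CF_t = 12.000000, DF = 0.930550, PV = 11.166601
  t = 3.0000: CF_t = 12.000000, DF = 0.917250, PV = 11.006999
  t = 3.5000: CF_t = 12.000000, DF = 0.904140, PV = 10.849679
  t = 4.0000: CF_t = 12.000000, DF = 0.891217, PV = 10.694607
  t = 4.5000: CF_t = 12.000000, DF = 0.878479, PV = 10.541752
  t = 5.0000: CF_t = 12.000000, DF = 0.865923, PV = 10.391081
  t = 5.5000: CF_t = 12.000000, DF = 0.853547, PV = 10.242564
  t = 6.0000: CF_t = 12.000000, DF = 0.841347, PV = 10.096169
  t = 6.5000: CF_t = 12.000000, DF = 0.829322, PV = 9.951867
  t = 7.0000: CF_t = 12.000000, DF = 0.817469, PV = 9.809628
  t = 7.5000: CF_t = 12.000000, DF = 0.805785, PV = 9.669421
  t = 8.0000: CF_t = 12.000000, DF = 0.794268, PV = 9.531218
  t = 8.5000: CF_t = 12.000000, DF = 0.782916, PV = 9.394991
  t = 9.0000: CF_t = 12.000000, DF = 0.771726, PV = 9.260711
  t = 9.5000: CF_t = 12.000000, DF = 0.760696, PV = 9.128350
  t = 10.0000: CF_t = 1012.000000, DF = 0.749823, PV = 758.821251
Price P = sum_t PV_t = 956.866098
Convexity numerator sum_t t*(t + 1/m) * CF_t / (1+y/m)^(m*t + 2):
  t = 0.5000: term = 5.746390
  t = 1.0000: term = 16.992775
  t = 1.5000: term = 33.499802
  t = 2.0000: term = 55.034996
  t = 2.5000: term = 81.372592
  t = 3.0000: term = 112.293375
  t = 3.5000: term = 147.584524
  t = 4.0000: term = 187.039459
  t = 4.5000: term = 230.457687
  t = 5.0000: term = 277.644659
  t = 5.5000: term = 328.411622
  t = 6.0000: term = 382.575482
  t = 6.5000: term = 439.958662
  t = 7.0000: term = 500.388969
  t = 7.5000: term = 563.699466
  t = 8.0000: term = 629.728334
  t = 8.5000: term = 698.318753
  t = 9.0000: term = 769.318779
  t = 9.5000: term = 842.581215
  t = 10.0000: term = 77414.922160
Convexity = (1/P) * sum = 83717.569701 / 956.866098 = 87.491416

Answer: Convexity = 87.4914


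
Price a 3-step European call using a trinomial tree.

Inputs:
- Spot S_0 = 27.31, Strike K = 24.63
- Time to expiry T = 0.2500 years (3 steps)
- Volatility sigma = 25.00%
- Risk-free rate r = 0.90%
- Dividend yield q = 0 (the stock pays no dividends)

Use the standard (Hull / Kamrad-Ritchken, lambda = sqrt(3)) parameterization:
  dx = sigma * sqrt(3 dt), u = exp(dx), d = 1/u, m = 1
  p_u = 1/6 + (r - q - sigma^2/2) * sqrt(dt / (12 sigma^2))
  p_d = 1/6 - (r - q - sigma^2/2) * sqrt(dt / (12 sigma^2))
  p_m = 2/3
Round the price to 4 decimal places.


Answer: Price = V(0,0) = 3.0995

Derivation:
dt = T/N = 0.083333; dx = sigma*sqrt(3*dt) = 0.125000
u = exp(dx) = 1.133148; d = 1/u = 0.882497
p_u = 0.159250, p_m = 0.666667, p_d = 0.174083
Discount per step: exp(-r*dt) = 0.999250
Stock lattice S(k, j) with j the centered position index:
  k=0: S(0,+0) = 27.3100
  k=1: S(1,-1) = 24.1010; S(1,+0) = 27.3100; S(1,+1) = 30.9463
  k=2: S(2,-2) = 21.2690; S(2,-1) = 24.1010; S(2,+0) = 27.3100; S(2,+1) = 30.9463; S(2,+2) = 35.0667
  k=3: S(3,-3) = 18.7699; S(3,-2) = 21.2690; S(3,-1) = 24.1010; S(3,+0) = 27.3100; S(3,+1) = 30.9463; S(3,+2) = 35.0667; S(3,+3) = 39.7358
Terminal payoffs V(N, j) = max(S_T - K, 0):
  V(3,-3) = 0.000000; V(3,-2) = 0.000000; V(3,-1) = 0.000000; V(3,+0) = 2.680000; V(3,+1) = 6.316284; V(3,+2) = 10.436734; V(3,+3) = 15.105816
Backward induction: V(k, j) = exp(-r*dt) * [p_u * V(k+1, j+1) + p_m * V(k+1, j) + p_d * V(k+1, j-1)]
  V(2,-2) = exp(-r*dt) * [p_u*0.000000 + p_m*0.000000 + p_d*0.000000] = 0.000000
  V(2,-1) = exp(-r*dt) * [p_u*2.680000 + p_m*0.000000 + p_d*0.000000] = 0.426470
  V(2,+0) = exp(-r*dt) * [p_u*6.316284 + p_m*2.680000 + p_d*0.000000] = 2.790441
  V(2,+1) = exp(-r*dt) * [p_u*10.436734 + p_m*6.316284 + p_d*2.680000] = 6.334697
  V(2,+2) = exp(-r*dt) * [p_u*15.105816 + p_m*10.436734 + p_d*6.316284] = 10.455139
  V(1,-1) = exp(-r*dt) * [p_u*2.790441 + p_m*0.426470 + p_d*0.000000] = 0.728145
  V(1,+0) = exp(-r*dt) * [p_u*6.334697 + p_m*2.790441 + p_d*0.426470] = 2.941129
  V(1,+1) = exp(-r*dt) * [p_u*10.455139 + p_m*6.334697 + p_d*2.790441] = 6.369103
  V(0,+0) = exp(-r*dt) * [p_u*6.369103 + p_m*2.941129 + p_d*0.728145] = 3.099465


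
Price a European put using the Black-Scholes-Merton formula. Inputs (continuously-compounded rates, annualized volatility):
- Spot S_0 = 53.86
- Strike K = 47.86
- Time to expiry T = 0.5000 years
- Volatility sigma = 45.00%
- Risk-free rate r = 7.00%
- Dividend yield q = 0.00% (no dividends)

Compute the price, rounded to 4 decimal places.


d1 = (ln(S/K) + (r - q + 0.5*sigma^2) * T) / (sigma * sqrt(T)) = 0.64027106
d2 = d1 - sigma * sqrt(T) = 0.32207301
exp(-rT) = 0.96560542; exp(-qT) = 1.00000000
P = K * exp(-rT) * N(-d2) - S_0 * exp(-qT) * N(-d1)
N(-d1) = 0.26099819; N(-d2) = 0.37369869
P = 47.8600 * 0.96560542 * 0.37369869 - 53.8600 * 1.00000000 * 0.26099819 = 3.2127

Answer: Price = 3.2127


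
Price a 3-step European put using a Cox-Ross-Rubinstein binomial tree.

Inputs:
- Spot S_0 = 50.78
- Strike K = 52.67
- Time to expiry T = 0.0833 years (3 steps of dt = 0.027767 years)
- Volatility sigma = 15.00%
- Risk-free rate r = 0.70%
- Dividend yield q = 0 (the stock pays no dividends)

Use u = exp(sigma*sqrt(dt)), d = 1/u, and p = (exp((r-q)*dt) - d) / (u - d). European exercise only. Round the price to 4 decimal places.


dt = T/N = 0.027767
u = exp(sigma*sqrt(dt)) = 1.025310; d = 1/u = 0.975315
p = (exp((r-q)*dt) - d) / (u - d) = 0.497640
Discount per step: exp(-r*dt) = 0.999806
Stock lattice S(k, i) with i counting down-moves:
  k=0: S(0,0) = 50.7800
  k=1: S(1,0) = 52.0652; S(1,1) = 49.5265
  k=2: S(2,0) = 53.3830; S(2,1) = 50.7800; S(2,2) = 48.3039
  k=3: S(3,0) = 54.7341; S(3,1) = 52.0652; S(3,2) = 49.5265; S(3,3) = 47.1115
Terminal payoffs V(N, i) = max(K - S_T, 0):
  V(3,0) = 0.000000; V(3,1) = 0.604759; V(3,2) = 3.143515; V(3,3) = 5.558479
Backward induction: V(k, i) = exp(-r*dt) * [p * V(k+1, i) + (1-p) * V(k+1, i+1)].
  V(2,0) = exp(-r*dt) * [p*0.000000 + (1-p)*0.604759] = 0.303748
  V(2,1) = exp(-r*dt) * [p*0.604759 + (1-p)*3.143515] = 1.879764
  V(2,2) = exp(-r*dt) * [p*3.143515 + (1-p)*5.558479] = 4.355850
  V(1,0) = exp(-r*dt) * [p*0.303748 + (1-p)*1.879764] = 1.095263
  V(1,1) = exp(-r*dt) * [p*1.879764 + (1-p)*4.355850] = 3.123044
  V(0,0) = exp(-r*dt) * [p*1.095263 + (1-p)*3.123044] = 2.113529

Answer: Price = V(0,0) = 2.1135


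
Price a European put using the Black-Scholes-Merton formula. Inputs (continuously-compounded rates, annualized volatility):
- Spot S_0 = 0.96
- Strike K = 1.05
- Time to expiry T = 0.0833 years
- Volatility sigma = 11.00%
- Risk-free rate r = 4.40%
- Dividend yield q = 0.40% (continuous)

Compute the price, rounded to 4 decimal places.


Answer: Price = 0.0865

Derivation:
d1 = (ln(S/K) + (r - q + 0.5*sigma^2) * T) / (sigma * sqrt(T)) = -2.70178997
d2 = d1 - sigma * sqrt(T) = -2.73353788
exp(-rT) = 0.99634151; exp(-qT) = 0.99966686
P = K * exp(-rT) * N(-d2) - S_0 * exp(-qT) * N(-d1)
N(-d1) = 0.99655163; N(-d2) = 0.99686710
P = 1.0500 * 0.99634151 * 0.99686710 - 0.9600 * 0.99966686 * 0.99655163 = 0.0865


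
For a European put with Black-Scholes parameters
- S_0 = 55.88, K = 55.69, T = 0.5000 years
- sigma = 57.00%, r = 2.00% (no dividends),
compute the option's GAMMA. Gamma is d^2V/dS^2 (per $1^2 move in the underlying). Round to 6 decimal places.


d1 = 0.2347865864; d2 = -0.1682642789
phi(d1) = 0.3880966378; exp(-qT) = 1.0000000000; exp(-rT) = 0.9900498337
Gamma = exp(-qT) * phi(d1) / (S * sigma * sqrt(T)) = 1.0000000000 * 0.3880966378 / (55.8800 * 0.5700 * 0.7071067812) = 0.017232

Answer: Gamma = 0.017232


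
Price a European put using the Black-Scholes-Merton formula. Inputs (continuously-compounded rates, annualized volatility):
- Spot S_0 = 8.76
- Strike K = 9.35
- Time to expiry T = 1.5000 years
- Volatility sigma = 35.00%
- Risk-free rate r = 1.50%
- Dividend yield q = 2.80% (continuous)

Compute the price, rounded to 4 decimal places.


Answer: Price = 1.8881

Derivation:
d1 = (ln(S/K) + (r - q + 0.5*sigma^2) * T) / (sigma * sqrt(T)) = 0.01678381
d2 = d1 - sigma * sqrt(T) = -0.41187689
exp(-rT) = 0.97775124; exp(-qT) = 0.95886978
P = K * exp(-rT) * N(-d2) - S_0 * exp(-qT) * N(-d1)
N(-d1) = 0.49330454; N(-d2) = 0.65978517
P = 9.3500 * 0.97775124 * 0.65978517 - 8.7600 * 0.95886978 * 0.49330454 = 1.8881


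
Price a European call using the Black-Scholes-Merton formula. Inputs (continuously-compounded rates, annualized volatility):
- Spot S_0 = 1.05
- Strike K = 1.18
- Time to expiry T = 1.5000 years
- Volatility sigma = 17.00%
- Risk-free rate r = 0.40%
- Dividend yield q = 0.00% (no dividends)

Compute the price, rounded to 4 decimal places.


d1 = (ln(S/K) + (r - q + 0.5*sigma^2) * T) / (sigma * sqrt(T)) = -0.42769664
d2 = d1 - sigma * sqrt(T) = -0.63590326
exp(-rT) = 0.99401796; exp(-qT) = 1.00000000
C = S_0 * exp(-qT) * N(d1) - K * exp(-rT) * N(d2)
N(d1) = 0.33443600; N(d2) = 0.26241974
C = 1.0500 * 1.00000000 * 0.33443600 - 1.1800 * 0.99401796 * 0.26241974 = 0.0434

Answer: Price = 0.0434


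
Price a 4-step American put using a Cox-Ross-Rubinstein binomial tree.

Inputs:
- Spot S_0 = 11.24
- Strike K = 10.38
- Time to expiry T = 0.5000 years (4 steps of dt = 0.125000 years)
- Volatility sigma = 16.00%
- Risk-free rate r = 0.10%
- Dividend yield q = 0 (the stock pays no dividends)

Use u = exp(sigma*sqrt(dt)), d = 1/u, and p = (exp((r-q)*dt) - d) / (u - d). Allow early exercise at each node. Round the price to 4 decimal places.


Answer: Price = V(0,0) = 0.1882

Derivation:
dt = T/N = 0.125000
u = exp(sigma*sqrt(dt)) = 1.058199; d = 1/u = 0.945002
p = (exp((r-q)*dt) - d) / (u - d) = 0.486966
Discount per step: exp(-r*dt) = 0.999875
Stock lattice S(k, i) with i counting down-moves:
  k=0: S(0,0) = 11.2400
  k=1: S(1,0) = 11.8942; S(1,1) = 10.6218
  k=2: S(2,0) = 12.5864; S(2,1) = 11.2400; S(2,2) = 10.0376
  k=3: S(3,0) = 13.3189; S(3,1) = 11.8942; S(3,2) = 10.6218; S(3,3) = 9.4856
  k=4: S(4,0) = 14.0941; S(4,1) = 12.5864; S(4,2) = 11.2400; S(4,3) = 10.0376; S(4,4) = 8.9639
Terminal payoffs V(N, i) = max(K - S_T, 0):
  V(4,0) = 0.000000; V(4,1) = 0.000000; V(4,2) = 0.000000; V(4,3) = 0.342363; V(4,4) = 1.416107
Backward induction: V(k, i) = exp(-r*dt) * [p * V(k+1, i) + (1-p) * V(k+1, i+1)]; then take max(V_cont, immediate exercise) for American.
  V(3,0) = exp(-r*dt) * [p*0.000000 + (1-p)*0.000000] = 0.000000; exercise = 0.000000; V(3,0) = max -> 0.000000
  V(3,1) = exp(-r*dt) * [p*0.000000 + (1-p)*0.000000] = 0.000000; exercise = 0.000000; V(3,1) = max -> 0.000000
  V(3,2) = exp(-r*dt) * [p*0.000000 + (1-p)*0.342363] = 0.175622; exercise = 0.000000; V(3,2) = max -> 0.175622
  V(3,3) = exp(-r*dt) * [p*0.342363 + (1-p)*1.416107] = 0.893118; exercise = 0.894416; V(3,3) = max -> 0.894416
  V(2,0) = exp(-r*dt) * [p*0.000000 + (1-p)*0.000000] = 0.000000; exercise = 0.000000; V(2,0) = max -> 0.000000
  V(2,1) = exp(-r*dt) * [p*0.000000 + (1-p)*0.175622] = 0.090089; exercise = 0.000000; V(2,1) = max -> 0.090089
  V(2,2) = exp(-r*dt) * [p*0.175622 + (1-p)*0.894416] = 0.544319; exercise = 0.342363; V(2,2) = max -> 0.544319
  V(1,0) = exp(-r*dt) * [p*0.000000 + (1-p)*0.090089] = 0.046213; exercise = 0.000000; V(1,0) = max -> 0.046213
  V(1,1) = exp(-r*dt) * [p*0.090089 + (1-p)*0.544319] = 0.323084; exercise = 0.000000; V(1,1) = max -> 0.323084
  V(0,0) = exp(-r*dt) * [p*0.046213 + (1-p)*0.323084] = 0.188234; exercise = 0.000000; V(0,0) = max -> 0.188234


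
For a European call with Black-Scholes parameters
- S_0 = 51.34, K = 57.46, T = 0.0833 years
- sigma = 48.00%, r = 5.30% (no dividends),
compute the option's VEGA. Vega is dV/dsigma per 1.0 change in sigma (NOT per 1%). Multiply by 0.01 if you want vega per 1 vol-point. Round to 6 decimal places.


d1 = -0.7117830000; d2 = -0.8503193490
phi(d1) = 0.3096675263; exp(-qT) = 1.0000000000; exp(-rT) = 0.9955948313
Vega = S * exp(-qT) * phi(d1) * sqrt(T) = 51.3400 * 1.0000000000 * 0.3096675263 * 0.2886173938 = 4.588535

Answer: Vega = 4.588535


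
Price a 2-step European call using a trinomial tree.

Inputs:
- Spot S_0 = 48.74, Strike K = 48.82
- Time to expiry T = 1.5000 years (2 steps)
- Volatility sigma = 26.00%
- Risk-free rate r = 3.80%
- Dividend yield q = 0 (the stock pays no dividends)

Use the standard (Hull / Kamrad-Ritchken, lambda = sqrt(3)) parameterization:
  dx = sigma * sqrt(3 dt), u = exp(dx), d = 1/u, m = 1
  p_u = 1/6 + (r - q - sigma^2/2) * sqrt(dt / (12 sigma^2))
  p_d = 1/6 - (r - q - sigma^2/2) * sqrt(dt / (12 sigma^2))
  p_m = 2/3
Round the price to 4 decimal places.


Answer: Price = V(0,0) = 6.5639

Derivation:
dt = T/N = 0.750000; dx = sigma*sqrt(3*dt) = 0.390000
u = exp(dx) = 1.476981; d = 1/u = 0.677057
p_u = 0.170705, p_m = 0.666667, p_d = 0.162628
Discount per step: exp(-r*dt) = 0.971902
Stock lattice S(k, j) with j the centered position index:
  k=0: S(0,+0) = 48.7400
  k=1: S(1,-1) = 32.9998; S(1,+0) = 48.7400; S(1,+1) = 71.9880
  k=2: S(2,-2) = 22.3427; S(2,-1) = 32.9998; S(2,+0) = 48.7400; S(2,+1) = 71.9880; S(2,+2) = 106.3250
Terminal payoffs V(N, j) = max(S_T - K, 0):
  V(2,-2) = 0.000000; V(2,-1) = 0.000000; V(2,+0) = 0.000000; V(2,+1) = 23.168044; V(2,+2) = 57.504958
Backward induction: V(k, j) = exp(-r*dt) * [p_u * V(k+1, j+1) + p_m * V(k+1, j) + p_d * V(k+1, j-1)]
  V(1,-1) = exp(-r*dt) * [p_u*0.000000 + p_m*0.000000 + p_d*0.000000] = 0.000000
  V(1,+0) = exp(-r*dt) * [p_u*23.168044 + p_m*0.000000 + p_d*0.000000] = 3.843780
  V(1,+1) = exp(-r*dt) * [p_u*57.504958 + p_m*23.168044 + p_d*0.000000] = 24.551957
  V(0,+0) = exp(-r*dt) * [p_u*24.551957 + p_m*3.843780 + p_d*0.000000] = 6.563903


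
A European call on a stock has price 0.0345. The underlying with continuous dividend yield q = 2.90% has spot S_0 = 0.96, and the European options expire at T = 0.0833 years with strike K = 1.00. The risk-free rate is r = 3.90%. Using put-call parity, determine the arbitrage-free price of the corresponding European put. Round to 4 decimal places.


Put-call parity: C - P = S_0 * exp(-qT) - K * exp(-rT).
S_0 * exp(-qT) = 0.9600 * 0.99758722 = 0.95768373
K * exp(-rT) = 1.0000 * 0.99675657 = 0.99675657
P = C - S*exp(-qT) + K*exp(-rT)
P = 0.0345 - 0.95768373 + 0.99675657 = 0.0736

Answer: Put price = 0.0736


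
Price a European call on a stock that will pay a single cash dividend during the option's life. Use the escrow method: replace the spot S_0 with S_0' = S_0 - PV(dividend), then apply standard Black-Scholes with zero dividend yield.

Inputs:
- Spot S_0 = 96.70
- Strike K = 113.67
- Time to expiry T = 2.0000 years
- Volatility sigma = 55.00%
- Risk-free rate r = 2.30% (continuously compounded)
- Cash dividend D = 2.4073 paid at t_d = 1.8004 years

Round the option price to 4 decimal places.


Answer: Price = 24.0972

Derivation:
PV(D) = D * exp(-r * t_d) = 2.4073 * 0.95943645 = 2.30965136
S_0' = S_0 - PV(D) = 96.7000 - 2.30965136 = 94.39034864
d1 = (ln(S_0'/K) + (r + sigma^2/2)*T) / (sigma*sqrt(T)) = 0.20909702
d2 = d1 - sigma*sqrt(T) = -0.56872044
exp(-rT) = 0.95504196
N(d1) = 0.58281375; N(d2) = 0.28477294
C = S_0' * N(d1) - K * exp(-rT) * N(d2) = 94.39034864 * 0.58281375 - 113.6700 * 0.95504196 * 0.28477294 = 24.0972


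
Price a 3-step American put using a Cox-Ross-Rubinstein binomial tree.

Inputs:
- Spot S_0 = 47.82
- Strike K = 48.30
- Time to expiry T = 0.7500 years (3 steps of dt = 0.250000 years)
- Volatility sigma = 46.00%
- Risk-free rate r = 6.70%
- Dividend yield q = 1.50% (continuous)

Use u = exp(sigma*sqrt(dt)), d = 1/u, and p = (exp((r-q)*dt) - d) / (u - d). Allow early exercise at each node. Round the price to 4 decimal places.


dt = T/N = 0.250000
u = exp(sigma*sqrt(dt)) = 1.258600; d = 1/u = 0.794534
p = (exp((r-q)*dt) - d) / (u - d) = 0.470948
Discount per step: exp(-r*dt) = 0.983390
Stock lattice S(k, i) with i counting down-moves:
  k=0: S(0,0) = 47.8200
  k=1: S(1,0) = 60.1863; S(1,1) = 37.9946
  k=2: S(2,0) = 75.7504; S(2,1) = 47.8200; S(2,2) = 30.1880
  k=3: S(3,0) = 95.3395; S(3,1) = 60.1863; S(3,2) = 37.9946; S(3,3) = 23.9854
Terminal payoffs V(N, i) = max(K - S_T, 0):
  V(3,0) = 0.000000; V(3,1) = 0.000000; V(3,2) = 10.305403; V(3,3) = 24.314632
Backward induction: V(k, i) = exp(-r*dt) * [p * V(k+1, i) + (1-p) * V(k+1, i+1)]; then take max(V_cont, immediate exercise) for American.
  V(2,0) = exp(-r*dt) * [p*0.000000 + (1-p)*0.000000] = 0.000000; exercise = 0.000000; V(2,0) = max -> 0.000000
  V(2,1) = exp(-r*dt) * [p*0.000000 + (1-p)*10.305403] = 5.361530; exercise = 0.480000; V(2,1) = max -> 5.361530
  V(2,2) = exp(-r*dt) * [p*10.305403 + (1-p)*24.314632] = 17.422722; exercise = 18.112016; V(2,2) = max -> 18.112016
  V(1,0) = exp(-r*dt) * [p*0.000000 + (1-p)*5.361530] = 2.789410; exercise = 0.000000; V(1,0) = max -> 2.789410
  V(1,1) = exp(-r*dt) * [p*5.361530 + (1-p)*18.112016] = 11.906090; exercise = 10.305403; V(1,1) = max -> 11.906090
  V(0,0) = exp(-r*dt) * [p*2.789410 + (1-p)*11.906090] = 7.486157; exercise = 0.480000; V(0,0) = max -> 7.486157

Answer: Price = V(0,0) = 7.4862
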